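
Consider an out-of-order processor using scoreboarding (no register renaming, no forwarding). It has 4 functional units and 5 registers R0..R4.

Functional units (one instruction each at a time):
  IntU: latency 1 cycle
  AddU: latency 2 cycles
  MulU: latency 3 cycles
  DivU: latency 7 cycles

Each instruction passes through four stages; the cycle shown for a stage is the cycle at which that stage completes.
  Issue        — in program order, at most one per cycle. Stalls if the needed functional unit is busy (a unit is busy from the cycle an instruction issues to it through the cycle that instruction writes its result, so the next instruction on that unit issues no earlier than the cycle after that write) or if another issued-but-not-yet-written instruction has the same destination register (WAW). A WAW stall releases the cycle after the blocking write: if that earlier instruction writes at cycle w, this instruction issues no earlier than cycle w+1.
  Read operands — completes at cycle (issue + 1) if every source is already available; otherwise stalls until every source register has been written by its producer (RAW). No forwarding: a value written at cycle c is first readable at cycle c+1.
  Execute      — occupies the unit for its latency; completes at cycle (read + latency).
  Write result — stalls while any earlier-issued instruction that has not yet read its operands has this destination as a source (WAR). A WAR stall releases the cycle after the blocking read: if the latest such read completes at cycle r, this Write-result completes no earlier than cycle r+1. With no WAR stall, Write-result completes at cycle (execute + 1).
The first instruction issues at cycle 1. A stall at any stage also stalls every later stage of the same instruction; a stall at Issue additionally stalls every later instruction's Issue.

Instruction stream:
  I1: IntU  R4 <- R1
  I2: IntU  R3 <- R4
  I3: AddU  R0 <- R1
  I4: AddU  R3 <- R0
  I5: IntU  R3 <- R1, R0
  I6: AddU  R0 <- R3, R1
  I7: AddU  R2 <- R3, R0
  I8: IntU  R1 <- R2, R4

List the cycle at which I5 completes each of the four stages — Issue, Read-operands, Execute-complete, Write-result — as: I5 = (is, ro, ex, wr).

I5 = (16, 17, 18, 19)

I1: IS=1 RO=2 EX=3 WR=4
I2: IS=5 RO=6 EX=7 WR=8  [struct: IntU busy until I1 writes@4]
I3: IS=6 RO=7 EX=9 WR=10
I4: IS=11 RO=12 EX=14 WR=15  [struct: AddU busy until I3 writes@10]
I5: IS=16 RO=17 EX=18 WR=19  [WAW R3: wait I4 write@15]
I6: IS=17 RO=20 EX=22 WR=23  [RAW R3: wait I5 write@19]
I7: IS=24 RO=25 EX=27 WR=28  [struct: AddU busy until I6 writes@23]
I8: IS=25 RO=29 EX=30 WR=31  [RAW R2: wait I7 write@28]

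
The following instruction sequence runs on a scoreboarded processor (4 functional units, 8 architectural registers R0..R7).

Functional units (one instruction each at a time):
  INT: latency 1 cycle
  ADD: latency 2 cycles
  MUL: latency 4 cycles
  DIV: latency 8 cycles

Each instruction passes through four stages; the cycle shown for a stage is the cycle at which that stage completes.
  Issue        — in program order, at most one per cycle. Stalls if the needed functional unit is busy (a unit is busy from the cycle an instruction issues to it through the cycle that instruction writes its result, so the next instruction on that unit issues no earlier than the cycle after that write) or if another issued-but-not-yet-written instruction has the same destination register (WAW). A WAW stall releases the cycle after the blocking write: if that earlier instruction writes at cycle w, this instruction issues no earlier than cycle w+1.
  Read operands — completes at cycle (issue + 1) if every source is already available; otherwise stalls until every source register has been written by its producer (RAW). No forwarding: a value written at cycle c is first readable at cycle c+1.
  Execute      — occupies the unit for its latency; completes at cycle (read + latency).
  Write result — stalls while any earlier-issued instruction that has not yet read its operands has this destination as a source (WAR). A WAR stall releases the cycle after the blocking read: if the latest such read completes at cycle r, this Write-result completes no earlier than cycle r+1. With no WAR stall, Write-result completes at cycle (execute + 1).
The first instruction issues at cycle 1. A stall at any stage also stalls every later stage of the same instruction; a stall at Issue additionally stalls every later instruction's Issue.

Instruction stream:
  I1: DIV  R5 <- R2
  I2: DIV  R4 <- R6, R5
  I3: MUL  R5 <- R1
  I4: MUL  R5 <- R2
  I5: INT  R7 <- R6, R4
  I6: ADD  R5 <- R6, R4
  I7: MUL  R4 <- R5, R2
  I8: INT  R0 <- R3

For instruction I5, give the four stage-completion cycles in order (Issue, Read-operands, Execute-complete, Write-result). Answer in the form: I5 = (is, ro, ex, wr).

I5 = (21, 23, 24, 25)

cycle 1: I1 dispatched to DIV
cycle 2: I1 operands ready
cycle 10: I1 complete
cycle 11: R5←I1
cycle 12: I2 dispatched to DIV
cycle 13: I2 operands ready; I3 dispatched to MUL
cycle 14: I3 operands ready
cycle 18: I3 complete
cycle 19: R5←I3
cycle 20: I4 dispatched to MUL
cycle 21: I2 complete; I4 operands ready; I5 dispatched to INT
cycle 22: R4←I2
cycle 23: I5 operands ready
cycle 24: I5 complete
cycle 25: I4 complete; R7←I5
cycle 26: R5←I4
cycle 27: I6 dispatched to ADD
cycle 28: I6 operands ready; I7 dispatched to MUL
cycle 29: I8 dispatched to INT
cycle 30: I6 complete; I8 operands ready
cycle 31: R5←I6; I8 complete
cycle 32: I7 operands ready; R0←I8
cycle 36: I7 complete
cycle 37: R4←I7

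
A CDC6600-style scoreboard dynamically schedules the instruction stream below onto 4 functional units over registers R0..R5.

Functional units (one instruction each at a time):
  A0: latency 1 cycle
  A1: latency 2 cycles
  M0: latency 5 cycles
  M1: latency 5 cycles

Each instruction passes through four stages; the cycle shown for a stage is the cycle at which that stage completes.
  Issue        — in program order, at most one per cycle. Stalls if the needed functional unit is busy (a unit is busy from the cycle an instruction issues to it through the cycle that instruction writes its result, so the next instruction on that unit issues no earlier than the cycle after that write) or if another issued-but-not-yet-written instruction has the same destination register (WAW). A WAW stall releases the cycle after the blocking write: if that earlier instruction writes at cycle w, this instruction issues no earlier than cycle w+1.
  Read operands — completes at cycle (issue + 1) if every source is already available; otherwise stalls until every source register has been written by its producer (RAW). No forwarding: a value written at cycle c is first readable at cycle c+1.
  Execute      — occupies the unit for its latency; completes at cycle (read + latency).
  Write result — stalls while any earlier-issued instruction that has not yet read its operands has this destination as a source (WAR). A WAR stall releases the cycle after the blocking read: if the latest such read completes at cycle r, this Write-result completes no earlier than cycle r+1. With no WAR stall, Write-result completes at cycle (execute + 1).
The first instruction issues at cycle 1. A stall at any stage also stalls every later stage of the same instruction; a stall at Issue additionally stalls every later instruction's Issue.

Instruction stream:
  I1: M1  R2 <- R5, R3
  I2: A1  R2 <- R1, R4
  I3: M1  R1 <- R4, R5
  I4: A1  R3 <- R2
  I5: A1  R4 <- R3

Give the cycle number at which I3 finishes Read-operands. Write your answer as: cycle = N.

cycle = 11

I1: IS=1 RO=2 EX=7 WR=8
I2: IS=9 RO=10 EX=12 WR=13  [WAW R2: wait I1 write@8]
I3: IS=10 RO=11 EX=16 WR=17
I4: IS=14 RO=15 EX=17 WR=18  [struct: A1 busy until I2 writes@13]
I5: IS=19 RO=20 EX=22 WR=23  [struct: A1 busy until I4 writes@18]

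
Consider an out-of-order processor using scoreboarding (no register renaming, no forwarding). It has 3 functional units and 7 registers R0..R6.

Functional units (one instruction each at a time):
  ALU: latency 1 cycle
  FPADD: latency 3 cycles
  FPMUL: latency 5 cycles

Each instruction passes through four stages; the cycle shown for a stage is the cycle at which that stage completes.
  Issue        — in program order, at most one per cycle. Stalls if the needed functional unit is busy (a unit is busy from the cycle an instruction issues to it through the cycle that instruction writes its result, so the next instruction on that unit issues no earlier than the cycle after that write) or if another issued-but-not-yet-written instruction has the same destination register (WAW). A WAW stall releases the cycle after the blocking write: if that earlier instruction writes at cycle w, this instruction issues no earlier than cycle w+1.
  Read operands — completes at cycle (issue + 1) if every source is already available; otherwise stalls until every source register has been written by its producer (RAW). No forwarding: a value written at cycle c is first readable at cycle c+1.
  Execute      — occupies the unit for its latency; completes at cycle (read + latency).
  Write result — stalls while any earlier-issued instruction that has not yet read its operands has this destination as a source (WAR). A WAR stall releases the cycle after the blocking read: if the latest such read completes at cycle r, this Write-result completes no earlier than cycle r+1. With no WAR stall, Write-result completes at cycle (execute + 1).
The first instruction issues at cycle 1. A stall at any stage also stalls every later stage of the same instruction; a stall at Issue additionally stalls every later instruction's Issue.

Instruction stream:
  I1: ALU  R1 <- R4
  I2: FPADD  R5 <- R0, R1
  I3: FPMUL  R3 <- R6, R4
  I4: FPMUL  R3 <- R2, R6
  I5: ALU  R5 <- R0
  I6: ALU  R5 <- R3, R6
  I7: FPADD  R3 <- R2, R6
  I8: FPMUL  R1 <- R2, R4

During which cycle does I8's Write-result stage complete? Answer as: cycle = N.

cycle = 27

I1 -> (1, 2, 3, 4)
I2 -> (2, 5, 8, 9)  // RAW R1: wait I1 write@4
I3 -> (3, 4, 9, 10)
I4 -> (11, 12, 17, 18)  // struct: FPMUL busy until I3 writes@10
I5 -> (12, 13, 14, 15)
I6 -> (16, 19, 20, 21)  // struct: ALU busy until I5 writes@15, RAW R3: wait I4 write@18
I7 -> (19, 20, 23, 24)  // WAW R3: wait I4 write@18
I8 -> (20, 21, 26, 27)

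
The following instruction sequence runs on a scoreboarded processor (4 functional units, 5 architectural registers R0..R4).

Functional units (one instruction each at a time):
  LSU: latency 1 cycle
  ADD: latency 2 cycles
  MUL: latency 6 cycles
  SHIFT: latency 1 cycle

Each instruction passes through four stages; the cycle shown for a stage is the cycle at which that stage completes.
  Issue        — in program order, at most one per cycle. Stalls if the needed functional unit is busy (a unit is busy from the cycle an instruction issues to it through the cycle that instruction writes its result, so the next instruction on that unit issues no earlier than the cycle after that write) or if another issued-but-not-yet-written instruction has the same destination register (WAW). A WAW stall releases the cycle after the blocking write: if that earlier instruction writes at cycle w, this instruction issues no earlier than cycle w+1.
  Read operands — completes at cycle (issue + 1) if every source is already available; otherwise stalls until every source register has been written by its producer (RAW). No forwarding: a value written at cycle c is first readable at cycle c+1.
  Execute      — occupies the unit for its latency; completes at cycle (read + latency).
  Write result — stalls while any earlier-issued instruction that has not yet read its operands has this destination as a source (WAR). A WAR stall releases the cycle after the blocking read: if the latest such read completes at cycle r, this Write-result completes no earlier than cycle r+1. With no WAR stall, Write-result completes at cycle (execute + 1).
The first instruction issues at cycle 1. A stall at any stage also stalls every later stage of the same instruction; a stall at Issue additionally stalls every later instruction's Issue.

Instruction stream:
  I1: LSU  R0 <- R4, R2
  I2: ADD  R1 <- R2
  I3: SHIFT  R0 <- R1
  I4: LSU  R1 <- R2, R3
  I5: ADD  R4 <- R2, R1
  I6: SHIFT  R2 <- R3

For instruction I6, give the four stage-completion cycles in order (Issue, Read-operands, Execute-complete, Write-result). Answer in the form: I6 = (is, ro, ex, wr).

c1: issue I1 (LSU)
c2: I1 read-ops | issue I2 (ADD)
c3: I1 finished on LSU | I2 read-ops
c4: I1→R0
c5: I2 finished on ADD | issue I3 (SHIFT)
c6: I2→R1
c7: I3 read-ops | issue I4 (LSU)
c8: I3 finished on SHIFT | I4 read-ops | issue I5 (ADD)
c9: I3→R0 | I4 finished on LSU
c10: I4→R1 | issue I6 (SHIFT)
c11: I5 read-ops | I6 read-ops
c12: I6 finished on SHIFT
c13: I5 finished on ADD | I6→R2
c14: I5→R4

I6 = (10, 11, 12, 13)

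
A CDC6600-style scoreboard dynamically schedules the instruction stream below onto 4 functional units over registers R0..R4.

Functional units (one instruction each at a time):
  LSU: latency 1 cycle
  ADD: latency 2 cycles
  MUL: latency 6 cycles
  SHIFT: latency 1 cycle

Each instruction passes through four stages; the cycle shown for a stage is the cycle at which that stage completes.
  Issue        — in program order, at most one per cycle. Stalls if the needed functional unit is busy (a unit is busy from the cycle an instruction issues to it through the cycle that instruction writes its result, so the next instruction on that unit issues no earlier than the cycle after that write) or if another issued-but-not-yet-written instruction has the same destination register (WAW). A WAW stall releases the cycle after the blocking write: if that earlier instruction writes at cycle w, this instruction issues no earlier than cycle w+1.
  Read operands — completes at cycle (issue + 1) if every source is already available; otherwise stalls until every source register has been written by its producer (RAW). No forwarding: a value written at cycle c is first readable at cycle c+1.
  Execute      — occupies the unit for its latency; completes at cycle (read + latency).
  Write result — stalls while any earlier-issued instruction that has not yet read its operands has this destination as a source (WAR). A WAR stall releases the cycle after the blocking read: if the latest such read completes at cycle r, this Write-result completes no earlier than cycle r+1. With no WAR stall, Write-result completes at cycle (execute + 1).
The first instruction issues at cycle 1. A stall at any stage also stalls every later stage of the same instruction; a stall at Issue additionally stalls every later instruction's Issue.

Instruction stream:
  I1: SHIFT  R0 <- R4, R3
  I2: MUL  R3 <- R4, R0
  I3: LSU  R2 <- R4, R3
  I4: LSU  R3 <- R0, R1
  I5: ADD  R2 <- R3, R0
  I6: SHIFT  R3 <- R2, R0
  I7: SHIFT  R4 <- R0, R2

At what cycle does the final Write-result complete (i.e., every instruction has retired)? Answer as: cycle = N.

cycle 1: issue I1 (SHIFT)
cycle 2: I1 read-ops; issue I2 (MUL)
cycle 3: I1 finished on SHIFT; issue I3 (LSU)
cycle 4: I1→R0
cycle 5: I2 read-ops
cycle 11: I2 finished on MUL
cycle 12: I2→R3
cycle 13: I3 read-ops
cycle 14: I3 finished on LSU
cycle 15: I3→R2
cycle 16: issue I4 (LSU)
cycle 17: I4 read-ops; issue I5 (ADD)
cycle 18: I4 finished on LSU
cycle 19: I4→R3
cycle 20: I5 read-ops; issue I6 (SHIFT)
cycle 22: I5 finished on ADD
cycle 23: I5→R2
cycle 24: I6 read-ops
cycle 25: I6 finished on SHIFT
cycle 26: I6→R3
cycle 27: issue I7 (SHIFT)
cycle 28: I7 read-ops
cycle 29: I7 finished on SHIFT
cycle 30: I7→R4

cycle = 30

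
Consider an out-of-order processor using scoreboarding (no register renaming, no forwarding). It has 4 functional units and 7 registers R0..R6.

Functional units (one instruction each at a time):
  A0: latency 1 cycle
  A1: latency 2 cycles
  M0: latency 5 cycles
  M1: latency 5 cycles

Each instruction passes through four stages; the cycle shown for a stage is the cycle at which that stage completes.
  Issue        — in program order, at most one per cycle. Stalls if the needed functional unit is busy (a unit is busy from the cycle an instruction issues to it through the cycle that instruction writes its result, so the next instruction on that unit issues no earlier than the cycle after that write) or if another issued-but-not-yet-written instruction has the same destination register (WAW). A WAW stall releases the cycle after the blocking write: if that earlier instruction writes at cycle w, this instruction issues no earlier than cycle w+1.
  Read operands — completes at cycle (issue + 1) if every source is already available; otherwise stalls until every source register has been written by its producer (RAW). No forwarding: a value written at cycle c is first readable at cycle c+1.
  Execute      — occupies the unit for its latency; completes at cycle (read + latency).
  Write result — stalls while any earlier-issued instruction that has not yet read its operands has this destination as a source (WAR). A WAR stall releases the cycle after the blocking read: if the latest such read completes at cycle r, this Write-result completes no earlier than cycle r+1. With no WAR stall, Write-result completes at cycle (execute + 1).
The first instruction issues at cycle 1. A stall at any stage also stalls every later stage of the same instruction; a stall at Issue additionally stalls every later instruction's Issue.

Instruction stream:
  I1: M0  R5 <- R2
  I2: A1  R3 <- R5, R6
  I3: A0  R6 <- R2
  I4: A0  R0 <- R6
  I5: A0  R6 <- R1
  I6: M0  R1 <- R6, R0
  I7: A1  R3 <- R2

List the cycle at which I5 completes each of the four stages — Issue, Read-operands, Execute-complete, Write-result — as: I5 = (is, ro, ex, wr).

I5 = (15, 16, 17, 18)

  I1 | 1 | 2 | 7 | 8
  I2 | 2 | 9 | 11 | 12   RAW R5: wait I1 write@8
  I3 | 3 | 4 | 5 | 10   WAR R6: wait I2 read@9
  I4 | 11 | 12 | 13 | 14   struct: A0 busy until I3 writes@10
  I5 | 15 | 16 | 17 | 18   struct: A0 busy until I4 writes@14
  I6 | 16 | 19 | 24 | 25   RAW R6: wait I5 write@18
  I7 | 17 | 18 | 20 | 21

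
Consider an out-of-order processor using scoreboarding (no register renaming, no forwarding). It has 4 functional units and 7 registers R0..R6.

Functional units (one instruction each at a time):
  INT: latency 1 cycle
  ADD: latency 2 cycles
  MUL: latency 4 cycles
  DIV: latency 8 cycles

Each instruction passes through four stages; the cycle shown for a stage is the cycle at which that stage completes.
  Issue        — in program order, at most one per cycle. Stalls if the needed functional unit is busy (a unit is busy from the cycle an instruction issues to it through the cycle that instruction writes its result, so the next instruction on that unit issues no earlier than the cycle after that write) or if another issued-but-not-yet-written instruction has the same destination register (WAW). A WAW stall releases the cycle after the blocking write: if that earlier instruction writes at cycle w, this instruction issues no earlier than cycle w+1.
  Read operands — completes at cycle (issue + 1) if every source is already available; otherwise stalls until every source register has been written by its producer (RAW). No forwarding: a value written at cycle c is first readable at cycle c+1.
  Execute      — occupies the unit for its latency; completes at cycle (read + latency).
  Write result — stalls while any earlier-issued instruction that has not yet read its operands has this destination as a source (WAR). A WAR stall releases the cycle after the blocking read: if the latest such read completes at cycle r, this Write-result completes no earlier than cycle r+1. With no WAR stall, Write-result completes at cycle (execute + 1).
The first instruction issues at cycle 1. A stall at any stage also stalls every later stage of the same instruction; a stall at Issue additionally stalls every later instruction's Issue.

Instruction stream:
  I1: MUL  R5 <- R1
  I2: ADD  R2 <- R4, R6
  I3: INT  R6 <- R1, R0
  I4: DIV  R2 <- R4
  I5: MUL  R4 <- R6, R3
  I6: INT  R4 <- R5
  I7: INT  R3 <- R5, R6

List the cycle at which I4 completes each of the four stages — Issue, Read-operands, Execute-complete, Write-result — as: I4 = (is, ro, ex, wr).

I4 = (7, 8, 16, 17)

c1: I1→MUL
c2: I1 RO · I2→ADD
c3: I2 RO · I3→INT
c4: I3 RO
c5: I2 EX · I3 EX
c6: I1 EX · I2 WR R2 · I3 WR R6
c7: I1 WR R5 · I4→DIV
c8: I4 RO · I5→MUL
c9: I5 RO
c13: I5 EX
c14: I5 WR R4
c15: I6→INT
c16: I4 EX · I6 RO
c17: I4 WR R2 · I6 EX
c18: I6 WR R4
c19: I7→INT
c20: I7 RO
c21: I7 EX
c22: I7 WR R3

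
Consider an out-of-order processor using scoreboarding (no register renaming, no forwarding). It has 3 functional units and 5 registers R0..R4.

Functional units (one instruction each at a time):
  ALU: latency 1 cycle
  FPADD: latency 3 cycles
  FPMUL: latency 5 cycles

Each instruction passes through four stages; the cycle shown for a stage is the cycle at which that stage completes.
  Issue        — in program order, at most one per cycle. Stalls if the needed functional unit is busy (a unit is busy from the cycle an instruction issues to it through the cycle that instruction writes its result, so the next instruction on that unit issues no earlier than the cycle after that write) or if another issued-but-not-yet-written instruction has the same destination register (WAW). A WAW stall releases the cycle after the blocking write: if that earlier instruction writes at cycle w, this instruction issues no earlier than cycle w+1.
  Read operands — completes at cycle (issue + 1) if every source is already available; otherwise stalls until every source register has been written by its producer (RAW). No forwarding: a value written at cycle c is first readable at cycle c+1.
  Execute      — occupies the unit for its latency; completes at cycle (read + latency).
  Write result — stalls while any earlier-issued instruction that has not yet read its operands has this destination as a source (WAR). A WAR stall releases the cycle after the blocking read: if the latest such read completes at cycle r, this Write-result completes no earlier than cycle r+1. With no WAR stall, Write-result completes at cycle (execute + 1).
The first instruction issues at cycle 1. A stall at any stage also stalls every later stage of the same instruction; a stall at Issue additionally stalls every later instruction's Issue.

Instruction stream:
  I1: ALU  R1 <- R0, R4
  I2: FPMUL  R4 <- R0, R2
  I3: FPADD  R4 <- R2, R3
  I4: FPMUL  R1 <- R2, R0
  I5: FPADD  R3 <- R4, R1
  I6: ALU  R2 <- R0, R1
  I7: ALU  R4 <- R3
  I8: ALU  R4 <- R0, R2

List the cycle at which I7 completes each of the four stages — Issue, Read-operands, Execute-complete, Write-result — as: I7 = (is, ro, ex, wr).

I1 -> (1, 2, 3, 4)
I2 -> (2, 3, 8, 9)
I3 -> (10, 11, 14, 15)  // WAW R4: wait I2 write@9
I4 -> (11, 12, 17, 18)
I5 -> (16, 19, 22, 23)  // struct: FPADD busy until I3 writes@15, RAW R1: wait I4 write@18
I6 -> (17, 19, 20, 21)  // RAW R1: wait I4 write@18
I7 -> (22, 24, 25, 26)  // struct: ALU busy until I6 writes@21, RAW R3: wait I5 write@23
I8 -> (27, 28, 29, 30)  // struct: ALU busy until I7 writes@26

I7 = (22, 24, 25, 26)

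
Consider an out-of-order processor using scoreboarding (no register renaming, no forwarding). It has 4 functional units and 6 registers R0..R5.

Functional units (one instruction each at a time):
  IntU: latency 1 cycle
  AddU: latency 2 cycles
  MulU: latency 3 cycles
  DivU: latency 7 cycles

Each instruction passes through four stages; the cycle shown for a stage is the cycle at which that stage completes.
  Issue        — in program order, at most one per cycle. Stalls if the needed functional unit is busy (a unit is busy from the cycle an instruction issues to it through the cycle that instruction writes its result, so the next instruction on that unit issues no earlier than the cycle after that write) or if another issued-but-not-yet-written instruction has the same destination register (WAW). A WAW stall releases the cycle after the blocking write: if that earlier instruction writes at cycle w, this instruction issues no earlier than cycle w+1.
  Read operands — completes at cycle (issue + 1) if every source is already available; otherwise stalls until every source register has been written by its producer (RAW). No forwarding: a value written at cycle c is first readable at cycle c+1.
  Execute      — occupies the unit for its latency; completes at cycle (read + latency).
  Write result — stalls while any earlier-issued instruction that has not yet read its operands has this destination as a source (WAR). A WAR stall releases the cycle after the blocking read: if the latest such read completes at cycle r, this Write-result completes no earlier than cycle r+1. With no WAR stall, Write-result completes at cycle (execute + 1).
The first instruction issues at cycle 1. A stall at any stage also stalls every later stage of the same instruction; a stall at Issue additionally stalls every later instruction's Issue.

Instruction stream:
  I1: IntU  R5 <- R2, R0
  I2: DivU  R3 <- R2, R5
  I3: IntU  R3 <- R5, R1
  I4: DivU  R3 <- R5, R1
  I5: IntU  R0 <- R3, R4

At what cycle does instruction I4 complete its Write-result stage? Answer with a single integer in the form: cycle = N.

cycle = 27

1) issue 1, read 2, done 3, write 4
2) issue 2, read 5, done 12, write 13  <RAW R5: wait I1 write@4>
3) issue 14, read 15, done 16, write 17  <WAW R3: wait I2 write@13>
4) issue 18, read 19, done 26, write 27  <WAW R3: wait I3 write@17>
5) issue 19, read 28, done 29, write 30  <RAW R3: wait I4 write@27>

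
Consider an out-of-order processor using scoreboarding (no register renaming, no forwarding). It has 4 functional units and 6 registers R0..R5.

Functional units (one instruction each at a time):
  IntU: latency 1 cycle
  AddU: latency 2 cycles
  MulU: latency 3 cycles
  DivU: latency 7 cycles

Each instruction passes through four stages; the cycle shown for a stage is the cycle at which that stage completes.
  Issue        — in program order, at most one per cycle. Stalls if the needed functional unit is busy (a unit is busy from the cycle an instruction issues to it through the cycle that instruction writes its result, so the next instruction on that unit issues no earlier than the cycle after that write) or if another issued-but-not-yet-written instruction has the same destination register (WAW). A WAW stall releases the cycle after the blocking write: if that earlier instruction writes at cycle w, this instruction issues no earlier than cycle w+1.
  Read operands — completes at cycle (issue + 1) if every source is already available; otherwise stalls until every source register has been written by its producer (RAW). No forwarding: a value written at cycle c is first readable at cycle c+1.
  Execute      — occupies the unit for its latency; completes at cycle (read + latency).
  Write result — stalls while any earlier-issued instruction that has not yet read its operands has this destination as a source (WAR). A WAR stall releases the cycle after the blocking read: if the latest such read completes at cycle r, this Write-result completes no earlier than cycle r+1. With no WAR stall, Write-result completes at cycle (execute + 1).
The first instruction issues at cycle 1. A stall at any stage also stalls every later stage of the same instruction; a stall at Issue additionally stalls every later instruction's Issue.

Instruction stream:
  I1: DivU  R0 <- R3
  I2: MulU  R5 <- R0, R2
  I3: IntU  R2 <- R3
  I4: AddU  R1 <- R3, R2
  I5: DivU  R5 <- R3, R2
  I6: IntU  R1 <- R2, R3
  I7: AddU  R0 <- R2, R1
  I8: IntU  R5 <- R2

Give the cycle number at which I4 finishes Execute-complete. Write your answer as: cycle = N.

cycle = 15

  I1 | 1 | 2 | 9 | 10
  I2 | 2 | 11 | 14 | 15   RAW R0: wait I1 write@10
  I3 | 3 | 4 | 5 | 12   WAR R2: wait I2 read@11
  I4 | 4 | 13 | 15 | 16   RAW R2: wait I3 write@12
  I5 | 16 | 17 | 24 | 25   WAW R5: wait I2 write@15
  I6 | 17 | 18 | 19 | 20
  I7 | 18 | 21 | 23 | 24   RAW R1: wait I6 write@20
  I8 | 26 | 27 | 28 | 29   WAW R5: wait I5 write@25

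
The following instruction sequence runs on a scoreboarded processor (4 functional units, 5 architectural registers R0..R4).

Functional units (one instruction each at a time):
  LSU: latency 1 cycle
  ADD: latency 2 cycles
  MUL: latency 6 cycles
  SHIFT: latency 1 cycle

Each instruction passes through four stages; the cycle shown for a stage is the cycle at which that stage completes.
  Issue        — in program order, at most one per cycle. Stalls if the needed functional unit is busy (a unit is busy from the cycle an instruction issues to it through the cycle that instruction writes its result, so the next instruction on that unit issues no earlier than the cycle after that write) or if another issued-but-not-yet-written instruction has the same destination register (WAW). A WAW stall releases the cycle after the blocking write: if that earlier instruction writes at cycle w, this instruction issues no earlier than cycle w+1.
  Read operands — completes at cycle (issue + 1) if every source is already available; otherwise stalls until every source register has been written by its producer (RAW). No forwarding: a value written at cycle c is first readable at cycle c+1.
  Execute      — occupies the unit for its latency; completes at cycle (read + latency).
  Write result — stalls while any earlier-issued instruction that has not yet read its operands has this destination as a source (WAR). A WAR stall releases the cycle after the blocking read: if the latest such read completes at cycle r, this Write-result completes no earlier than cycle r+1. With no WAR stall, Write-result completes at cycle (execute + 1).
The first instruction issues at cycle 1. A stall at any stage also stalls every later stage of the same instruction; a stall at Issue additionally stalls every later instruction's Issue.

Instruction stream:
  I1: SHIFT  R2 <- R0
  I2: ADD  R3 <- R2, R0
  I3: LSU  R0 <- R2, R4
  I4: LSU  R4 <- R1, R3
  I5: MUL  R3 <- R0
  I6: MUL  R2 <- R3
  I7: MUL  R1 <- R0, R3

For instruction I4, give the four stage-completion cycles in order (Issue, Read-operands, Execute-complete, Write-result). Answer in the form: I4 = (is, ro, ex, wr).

I4 = (8, 9, 10, 11)

[I1] 1/2/3/4
[I2] 2/5/7/8  (RAW R2: wait I1 write@4)
[I3] 3/5/6/7  (RAW R2: wait I1 write@4)
[I4] 8/9/10/11  (struct: LSU busy until I3 writes@7)
[I5] 9/10/16/17
[I6] 18/19/25/26  (struct: MUL busy until I5 writes@17)
[I7] 27/28/34/35  (struct: MUL busy until I6 writes@26)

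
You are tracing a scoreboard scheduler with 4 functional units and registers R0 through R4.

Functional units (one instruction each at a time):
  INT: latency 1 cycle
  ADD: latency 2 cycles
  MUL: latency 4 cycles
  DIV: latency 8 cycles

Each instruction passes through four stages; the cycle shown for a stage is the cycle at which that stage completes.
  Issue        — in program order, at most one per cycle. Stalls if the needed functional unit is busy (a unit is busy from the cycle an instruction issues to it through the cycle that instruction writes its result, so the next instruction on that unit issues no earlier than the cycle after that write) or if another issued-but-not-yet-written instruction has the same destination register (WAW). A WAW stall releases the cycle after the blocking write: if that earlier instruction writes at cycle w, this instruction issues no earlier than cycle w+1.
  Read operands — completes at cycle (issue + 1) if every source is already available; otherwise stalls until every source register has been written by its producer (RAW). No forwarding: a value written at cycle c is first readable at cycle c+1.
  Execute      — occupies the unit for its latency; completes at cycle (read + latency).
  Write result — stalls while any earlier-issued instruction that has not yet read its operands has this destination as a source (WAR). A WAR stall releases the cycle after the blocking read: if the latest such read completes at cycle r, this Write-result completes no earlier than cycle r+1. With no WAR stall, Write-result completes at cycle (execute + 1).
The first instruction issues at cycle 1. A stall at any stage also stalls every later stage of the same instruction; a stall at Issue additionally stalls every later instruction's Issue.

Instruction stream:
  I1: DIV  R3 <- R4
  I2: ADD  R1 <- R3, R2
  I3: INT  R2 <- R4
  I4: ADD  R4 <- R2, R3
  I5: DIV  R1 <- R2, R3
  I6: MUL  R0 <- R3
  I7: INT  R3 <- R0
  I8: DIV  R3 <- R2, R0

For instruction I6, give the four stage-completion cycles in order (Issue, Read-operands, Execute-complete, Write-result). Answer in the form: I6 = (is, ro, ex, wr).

  I1 | 1 | 2 | 10 | 11
  I2 | 2 | 12 | 14 | 15   RAW R3: wait I1 write@11
  I3 | 3 | 4 | 5 | 13   WAR R2: wait I2 read@12
  I4 | 16 | 17 | 19 | 20   struct: ADD busy until I2 writes@15
  I5 | 17 | 18 | 26 | 27
  I6 | 18 | 19 | 23 | 24
  I7 | 19 | 25 | 26 | 27   RAW R0: wait I6 write@24
  I8 | 28 | 29 | 37 | 38   WAW R3: wait I7 write@27

I6 = (18, 19, 23, 24)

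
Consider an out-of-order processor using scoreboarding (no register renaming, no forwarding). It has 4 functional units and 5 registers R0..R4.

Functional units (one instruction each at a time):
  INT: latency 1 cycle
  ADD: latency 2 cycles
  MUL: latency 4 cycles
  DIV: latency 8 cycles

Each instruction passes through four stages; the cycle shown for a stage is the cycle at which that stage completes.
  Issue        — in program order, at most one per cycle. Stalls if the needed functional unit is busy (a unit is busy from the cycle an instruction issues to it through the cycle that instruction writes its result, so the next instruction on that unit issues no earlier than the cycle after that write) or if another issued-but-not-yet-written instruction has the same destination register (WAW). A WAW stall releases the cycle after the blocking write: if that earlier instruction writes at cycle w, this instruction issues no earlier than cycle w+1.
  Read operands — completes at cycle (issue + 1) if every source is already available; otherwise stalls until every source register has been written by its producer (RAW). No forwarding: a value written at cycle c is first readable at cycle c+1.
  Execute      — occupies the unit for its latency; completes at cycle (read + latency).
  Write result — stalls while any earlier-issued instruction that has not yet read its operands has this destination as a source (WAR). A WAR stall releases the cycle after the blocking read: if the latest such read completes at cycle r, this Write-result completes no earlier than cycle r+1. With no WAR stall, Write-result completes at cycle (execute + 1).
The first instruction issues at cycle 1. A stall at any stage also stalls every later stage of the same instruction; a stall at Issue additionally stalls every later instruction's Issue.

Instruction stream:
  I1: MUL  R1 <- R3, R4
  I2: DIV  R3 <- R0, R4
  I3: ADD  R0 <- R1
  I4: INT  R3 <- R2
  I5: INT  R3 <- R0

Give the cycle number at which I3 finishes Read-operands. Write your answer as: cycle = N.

cycle = 8

1) issue 1, read 2, done 6, write 7
2) issue 2, read 3, done 11, write 12
3) issue 3, read 8, done 10, write 11  <RAW R1: wait I1 write@7>
4) issue 13, read 14, done 15, write 16  <WAW R3: wait I2 write@12>
5) issue 17, read 18, done 19, write 20  <struct: INT busy until I4 writes@16>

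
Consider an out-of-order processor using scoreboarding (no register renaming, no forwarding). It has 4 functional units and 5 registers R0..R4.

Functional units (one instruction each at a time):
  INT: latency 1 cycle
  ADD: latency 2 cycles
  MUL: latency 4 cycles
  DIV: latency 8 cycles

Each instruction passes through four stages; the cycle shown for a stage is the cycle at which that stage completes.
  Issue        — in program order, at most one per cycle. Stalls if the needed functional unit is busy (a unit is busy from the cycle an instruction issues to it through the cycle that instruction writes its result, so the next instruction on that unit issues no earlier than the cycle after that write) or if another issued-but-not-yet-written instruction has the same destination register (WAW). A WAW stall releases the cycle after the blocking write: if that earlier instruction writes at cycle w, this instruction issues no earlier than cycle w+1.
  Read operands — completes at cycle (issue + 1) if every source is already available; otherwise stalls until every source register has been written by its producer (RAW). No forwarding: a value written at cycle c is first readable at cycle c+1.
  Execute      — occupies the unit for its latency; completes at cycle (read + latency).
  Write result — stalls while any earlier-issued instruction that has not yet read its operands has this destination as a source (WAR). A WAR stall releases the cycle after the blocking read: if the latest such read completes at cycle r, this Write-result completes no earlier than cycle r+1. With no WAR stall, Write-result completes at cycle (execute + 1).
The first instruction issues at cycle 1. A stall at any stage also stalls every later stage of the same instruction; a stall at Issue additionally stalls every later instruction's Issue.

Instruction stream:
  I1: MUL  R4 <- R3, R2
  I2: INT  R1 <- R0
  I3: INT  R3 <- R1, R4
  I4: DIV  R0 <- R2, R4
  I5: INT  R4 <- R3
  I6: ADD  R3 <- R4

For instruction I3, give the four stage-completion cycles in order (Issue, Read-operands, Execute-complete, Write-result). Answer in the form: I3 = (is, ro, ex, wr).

[1] I1 issues→MUL
[2] I1 reads, I2 issues→INT
[3] I2 reads
[4] I2 exec-done
[5] I2 writes R1
[6] I1 exec-done, I3 issues→INT
[7] I1 writes R4, I4 issues→DIV
[8] I3 reads, I4 reads
[9] I3 exec-done
[10] I3 writes R3
[11] I5 issues→INT
[12] I5 reads, I6 issues→ADD
[13] I5 exec-done
[14] I5 writes R4
[15] I6 reads
[16] I4 exec-done
[17] I4 writes R0, I6 exec-done
[18] I6 writes R3

I3 = (6, 8, 9, 10)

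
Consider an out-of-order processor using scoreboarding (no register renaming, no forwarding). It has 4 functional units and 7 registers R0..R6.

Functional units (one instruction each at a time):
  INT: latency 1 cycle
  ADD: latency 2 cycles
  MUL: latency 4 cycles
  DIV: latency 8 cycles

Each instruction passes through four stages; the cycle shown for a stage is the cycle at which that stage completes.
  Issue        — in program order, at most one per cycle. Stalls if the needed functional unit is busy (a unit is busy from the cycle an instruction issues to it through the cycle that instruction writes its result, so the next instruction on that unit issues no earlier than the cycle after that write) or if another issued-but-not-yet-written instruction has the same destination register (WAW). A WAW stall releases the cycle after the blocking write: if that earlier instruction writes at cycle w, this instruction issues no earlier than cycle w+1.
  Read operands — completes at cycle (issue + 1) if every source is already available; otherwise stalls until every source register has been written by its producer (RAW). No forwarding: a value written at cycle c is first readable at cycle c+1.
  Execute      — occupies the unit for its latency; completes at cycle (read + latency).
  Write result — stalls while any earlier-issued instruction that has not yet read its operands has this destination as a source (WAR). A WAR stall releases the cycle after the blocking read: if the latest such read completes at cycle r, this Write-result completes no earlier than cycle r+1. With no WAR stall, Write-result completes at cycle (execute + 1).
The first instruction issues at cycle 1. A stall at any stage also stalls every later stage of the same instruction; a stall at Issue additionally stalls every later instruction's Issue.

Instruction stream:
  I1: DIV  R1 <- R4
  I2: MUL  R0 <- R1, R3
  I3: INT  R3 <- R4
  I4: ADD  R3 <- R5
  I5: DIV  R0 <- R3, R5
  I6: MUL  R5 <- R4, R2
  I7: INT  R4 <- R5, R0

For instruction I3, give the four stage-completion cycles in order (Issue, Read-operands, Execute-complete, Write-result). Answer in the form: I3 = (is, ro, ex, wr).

I3 = (3, 4, 5, 13)

t=1  I1 issues→DIV
t=2  I1 reads | I2 issues→MUL
t=3  I3 issues→INT
t=4  I3 reads
t=5  I3 exec-done
t=10  I1 exec-done
t=11  I1 writes R1
t=12  I2 reads
t=13  I3 writes R3
t=14  I4 issues→ADD
t=15  I4 reads
t=16  I2 exec-done
t=17  I2 writes R0 | I4 exec-done
t=18  I4 writes R3 | I5 issues→DIV
t=19  I5 reads | I6 issues→MUL
t=20  I6 reads | I7 issues→INT
t=24  I6 exec-done
t=25  I6 writes R5
t=27  I5 exec-done
t=28  I5 writes R0
t=29  I7 reads
t=30  I7 exec-done
t=31  I7 writes R4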